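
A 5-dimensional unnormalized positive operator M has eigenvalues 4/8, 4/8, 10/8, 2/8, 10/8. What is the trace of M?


tr(M) = sum of eigenvalues
= 4/8 + 4/8 + 10/8 + 2/8 + 10/8
= 30/8
= 3.7500

3.7500


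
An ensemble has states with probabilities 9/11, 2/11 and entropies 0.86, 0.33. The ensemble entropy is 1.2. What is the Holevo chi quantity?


chi = S(rho) - sum_i p_i * S(rho_i)
Weighted entropy = 9/11 * 0.86 + 2/11 * 0.33
= 0.7636
chi = 1.2 - 0.7636
= 0.4364

0.4364


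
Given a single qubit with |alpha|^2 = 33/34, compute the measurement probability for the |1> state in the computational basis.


|alpha|^2 = 33/34 = 0.9706
|beta|^2 = 1 - 33/34 = 1/34 = 0.0294
P(|1>) = |beta|^2 = 0.0294

0.0294


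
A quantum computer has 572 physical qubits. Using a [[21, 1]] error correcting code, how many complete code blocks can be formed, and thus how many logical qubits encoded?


Each code block uses 21 physical qubits for 1 logical qubit(s).
Number of complete blocks = floor(572 / 21) = 27
Logical qubits = 27 * 1
= 27

27


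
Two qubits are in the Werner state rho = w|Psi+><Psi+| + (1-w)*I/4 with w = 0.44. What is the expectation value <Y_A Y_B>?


|Psi+> = (|01> + |10>)/sqrt(2)
For the pure Bell state, <Y_A Y_B> = +1 (Bell-state Pauli correlator).
The maximally-mixed part I/4 has tr(I/4 * P tensor P) = 0 for any traceless Pauli P.
So <Y_A Y_B>_rho = w * (+1) + (1 - w) * 0
= 0.44 * (+1)
= 0.4400

0.4400


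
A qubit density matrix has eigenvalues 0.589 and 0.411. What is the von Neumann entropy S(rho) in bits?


S = -p*log2(p) - (1-p)*log2(1-p)
p = 0.5890, 1-p = 0.4110
= -0.5890 * log2(0.5890) - 0.4110 * log2(0.4110)
= -(-0.4498) - (-0.5272)
= 0.9770

0.9770


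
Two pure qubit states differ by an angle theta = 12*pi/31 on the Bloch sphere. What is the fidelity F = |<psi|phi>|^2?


For states separated by angle theta on Bloch sphere:
F = cos^2(theta/2)
theta = 12*pi/31 = 1.2161
theta/2 = 0.6081
cos(theta/2) = 0.8208
F = 0.6737

0.6737


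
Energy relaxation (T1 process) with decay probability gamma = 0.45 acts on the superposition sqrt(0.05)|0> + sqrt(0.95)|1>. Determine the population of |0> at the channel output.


For amplitude damping with parameter gamma on state sqrt(a)|0> + sqrt(b)|1>:
alpha^2 = 0.05, beta^2 = 0.95
P(|0>) = alpha^2 + gamma * beta^2
= 0.05 + 0.45 * 0.95
= 0.05 + 0.4275
= 0.4775

0.4775


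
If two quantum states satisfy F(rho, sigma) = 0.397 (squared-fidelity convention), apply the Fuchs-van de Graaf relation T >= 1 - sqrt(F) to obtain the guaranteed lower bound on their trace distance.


Fuchs-van de Graaf (squared-fidelity convention): 1 - sqrt(F) <= T <= sqrt(1 - F).
Lower bound: T >= 1 - sqrt(F)
sqrt(F) = sqrt(0.397) = 0.6301
T >= 1 - 0.6301
T >= 0.3699

0.3699


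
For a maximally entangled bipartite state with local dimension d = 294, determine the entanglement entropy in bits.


For a maximally entangled state in d x d:
S = log2(d) = log2(294)
= 8.1997

8.1997


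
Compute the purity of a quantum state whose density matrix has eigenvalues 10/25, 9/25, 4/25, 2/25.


tr(rho^2) = sum of eigenvalues squared
= (10/25)^2 + (9/25)^2 + (4/25)^2 + (2/25)^2
= (100 + 81 + 16 + 4) / 625
= 201/625
= 0.3216

0.3216


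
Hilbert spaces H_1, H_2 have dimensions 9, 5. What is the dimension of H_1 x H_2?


dim(H_1 x H_2) = 9 * 5
= 45

45


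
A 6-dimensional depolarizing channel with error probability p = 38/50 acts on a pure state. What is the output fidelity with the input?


F = (1-p) + p/d
= (1 - 0.7600) + 0.7600/6
= 0.2400 + 0.1267
= 0.3667

0.3667


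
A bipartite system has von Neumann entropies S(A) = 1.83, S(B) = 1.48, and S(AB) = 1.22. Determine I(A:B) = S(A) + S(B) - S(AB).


I(A:B) = S(A) + S(B) - S(AB)
= 1.83 + 1.48 - 1.22
= 2.0900

2.0900


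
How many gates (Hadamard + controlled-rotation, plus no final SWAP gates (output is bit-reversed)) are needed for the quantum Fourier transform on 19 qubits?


Hadamard gates: 19
Controlled rotations: n*(n-1)/2 = 19*18/2 = 171
SWAP gates: 0 (omitted)
Total = 19 + 171
= 190

190


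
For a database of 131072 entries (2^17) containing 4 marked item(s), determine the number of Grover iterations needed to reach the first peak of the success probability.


After j Grover iterations the success probability is P(j) = sin^2((2j+1)*theta), where sin(theta) = sqrt(k/N).
N = 2^17 = 131072, k = 4
sin(theta) = sqrt(k/N) = 0.005524271728
theta = arcsin(sqrt(k/N)) = 0.005524299826 rad
P(j) reaches its first maximum when (2j+1)*theta is as close as possible to pi/2, i.e. j = round(pi/(4*theta) - 1/2).
pi/(4*theta) - 1/2 = 141.6715
(For comparison, the common estimate pi/4 * sqrt(N/k) = 142.1723; the exact maximiser is used here.)
Optimal iterations = 142

142


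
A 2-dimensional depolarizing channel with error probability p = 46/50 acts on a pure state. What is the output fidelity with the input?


F = (1-p) + p/d
= (1 - 0.9200) + 0.9200/2
= 0.0800 + 0.4600
= 0.5400

0.5400


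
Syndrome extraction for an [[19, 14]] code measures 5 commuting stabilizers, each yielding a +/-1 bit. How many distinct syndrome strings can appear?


Each stabilizer generator gives a binary (+1 or -1) measurement outcome.
With 5 independent generators:
Total syndromes = 2^5
= 32

32


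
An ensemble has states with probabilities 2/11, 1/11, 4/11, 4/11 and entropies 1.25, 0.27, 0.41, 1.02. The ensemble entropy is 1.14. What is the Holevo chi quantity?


chi = S(rho) - sum_i p_i * S(rho_i)
Weighted entropy = 2/11 * 1.25 + 1/11 * 0.27 + 4/11 * 0.41 + 4/11 * 1.02
= 0.7718
chi = 1.14 - 0.7718
= 0.3682

0.3682


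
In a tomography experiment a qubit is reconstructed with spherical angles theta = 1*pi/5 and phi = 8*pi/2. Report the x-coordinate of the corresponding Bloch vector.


theta = 0.6283, phi = 12.5664
r_x = sin(theta)*cos(phi) = 0.5878 * 1.0000
r_x = 0.5878

0.5878


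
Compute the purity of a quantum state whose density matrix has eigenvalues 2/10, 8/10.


tr(rho^2) = sum of eigenvalues squared
= (2/10)^2 + (8/10)^2
= (4 + 64) / 100
= 68/100
= 0.6800

0.6800


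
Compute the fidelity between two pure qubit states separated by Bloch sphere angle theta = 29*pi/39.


For states separated by angle theta on Bloch sphere:
F = cos^2(theta/2)
theta = 29*pi/39 = 2.3361
theta/2 = 1.1680
cos(theta/2) = 0.3920
F = 0.1536

0.1536


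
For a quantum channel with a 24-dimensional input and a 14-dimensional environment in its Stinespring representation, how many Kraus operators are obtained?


Tracing out the environment in an orthonormal basis {|i>_E} gives Kraus operators K_i = <i|_E U |0>_E.
Number of Kraus operators = dim(H_env) = d_env
= 14

14


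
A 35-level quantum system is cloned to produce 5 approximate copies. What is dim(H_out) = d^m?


Output space = H^(tensor 5) where dim(H) = 35
dim = 35^5
= 1225 (after 2 factors)
= 42875 (after 3 factors)
= 1500625 (after 4 factors)
= 52521875 (after 5 factors)
= 52521875

52521875


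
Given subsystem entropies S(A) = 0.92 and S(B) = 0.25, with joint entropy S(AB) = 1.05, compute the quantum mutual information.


I(A:B) = S(A) + S(B) - S(AB)
= 0.92 + 0.25 - 1.05
= 0.1200

0.1200


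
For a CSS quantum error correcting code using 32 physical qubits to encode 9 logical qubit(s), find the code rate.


Code rate R = k/n
= 9/32
= 0.2812

0.2812


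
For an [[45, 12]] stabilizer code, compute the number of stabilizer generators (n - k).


For an [[n,k]] stabilizer code:
Number of stabilizer generators = n - k
= 45 - 12
= 33

33


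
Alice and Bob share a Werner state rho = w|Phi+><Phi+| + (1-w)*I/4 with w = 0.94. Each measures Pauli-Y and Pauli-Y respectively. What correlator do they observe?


|Phi+> = (|00> + |11>)/sqrt(2)
For the pure Bell state, <Y_A Y_B> = -1 (Bell-state Pauli correlator).
The maximally-mixed part I/4 has tr(I/4 * P tensor P) = 0 for any traceless Pauli P.
So <Y_A Y_B>_rho = w * (-1) + (1 - w) * 0
= 0.94 * (-1)
= -0.9400

-0.9400


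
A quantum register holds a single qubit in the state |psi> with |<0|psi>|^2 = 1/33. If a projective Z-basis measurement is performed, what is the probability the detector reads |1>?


|alpha|^2 = 1/33 = 0.0303
|beta|^2 = 1 - 1/33 = 32/33 = 0.9697
P(|1>) = |beta|^2 = 0.9697

0.9697


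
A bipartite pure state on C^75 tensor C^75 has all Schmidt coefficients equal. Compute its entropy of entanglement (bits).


For a maximally entangled state in d x d:
S = log2(d) = log2(75)
= 6.2288

6.2288


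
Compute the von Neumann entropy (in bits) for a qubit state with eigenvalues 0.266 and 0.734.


S = -p*log2(p) - (1-p)*log2(1-p)
p = 0.2660, 1-p = 0.7340
= -0.2660 * log2(0.2660) - 0.7340 * log2(0.7340)
= -(-0.5082) - (-0.3275)
= 0.8357

0.8357


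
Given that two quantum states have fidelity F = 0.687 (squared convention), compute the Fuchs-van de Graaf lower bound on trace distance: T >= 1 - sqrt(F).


Fuchs-van de Graaf (squared-fidelity convention): 1 - sqrt(F) <= T <= sqrt(1 - F).
Lower bound: T >= 1 - sqrt(F)
sqrt(F) = sqrt(0.687) = 0.8289
T >= 1 - 0.8289
T >= 0.1711

0.1711


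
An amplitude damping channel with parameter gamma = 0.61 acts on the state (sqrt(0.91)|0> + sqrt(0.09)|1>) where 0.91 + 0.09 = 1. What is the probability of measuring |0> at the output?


For amplitude damping with parameter gamma on state sqrt(a)|0> + sqrt(b)|1>:
alpha^2 = 0.91, beta^2 = 0.09
P(|0>) = alpha^2 + gamma * beta^2
= 0.91 + 0.61 * 0.09
= 0.91 + 0.0549
= 0.9649

0.9649


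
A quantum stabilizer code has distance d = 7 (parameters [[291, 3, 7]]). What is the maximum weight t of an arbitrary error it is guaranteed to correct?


Code parameters: [[291, 3, 7]], distance d = 7.
Number of correctable errors = floor((d-1)/2)
= floor((7 - 1)/2)
= floor(6/2)
= 3

3


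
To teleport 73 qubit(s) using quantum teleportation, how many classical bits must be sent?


Quantum teleportation requires 2 classical bits per qubit teleported.
73 qubit(s) -> 2 * 73 = 146 classical bits

146


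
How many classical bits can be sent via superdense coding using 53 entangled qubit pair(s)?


Superdense coding allows 2 classical bits per shared entangled pair.
53 pair(s) -> 2 * 53 = 106 classical bits

106


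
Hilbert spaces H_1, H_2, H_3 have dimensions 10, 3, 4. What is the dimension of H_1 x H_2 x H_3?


dim(H_1 x H_2 x H_3) = 10 * 3 * 4
= 30 * 4
= 120

120


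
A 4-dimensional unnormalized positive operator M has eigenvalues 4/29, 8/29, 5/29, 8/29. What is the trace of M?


tr(M) = sum of eigenvalues
= 4/29 + 8/29 + 5/29 + 8/29
= 25/29
= 0.8621

0.8621


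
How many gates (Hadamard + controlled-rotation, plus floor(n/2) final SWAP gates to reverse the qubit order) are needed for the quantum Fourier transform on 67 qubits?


Hadamard gates: 67
Controlled rotations: n*(n-1)/2 = 67*66/2 = 2211
SWAP gates: floor(n/2) = floor(67/2) = 33
Total = 67 + 2211 + 33
= 2311

2311


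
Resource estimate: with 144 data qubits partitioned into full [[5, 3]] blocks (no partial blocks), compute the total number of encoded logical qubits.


Each code block uses 5 physical qubits for 3 logical qubit(s).
Number of complete blocks = floor(144 / 5) = 28
Logical qubits = 28 * 3
= 84

84


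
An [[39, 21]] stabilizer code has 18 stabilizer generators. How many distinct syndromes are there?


Each stabilizer generator gives a binary (+1 or -1) measurement outcome.
With 18 independent generators:
Total syndromes = 2^18
= 262144

262144


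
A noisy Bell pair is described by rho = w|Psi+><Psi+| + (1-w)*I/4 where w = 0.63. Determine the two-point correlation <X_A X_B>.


|Psi+> = (|01> + |10>)/sqrt(2)
For the pure Bell state, <X_A X_B> = +1 (Bell-state Pauli correlator).
The maximally-mixed part I/4 has tr(I/4 * P tensor P) = 0 for any traceless Pauli P.
So <X_A X_B>_rho = w * (+1) + (1 - w) * 0
= 0.63 * (+1)
= 0.6300

0.6300


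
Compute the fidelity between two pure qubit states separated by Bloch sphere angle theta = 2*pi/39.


For states separated by angle theta on Bloch sphere:
F = cos^2(theta/2)
theta = 2*pi/39 = 0.1611
theta/2 = 0.0806
cos(theta/2) = 0.9968
F = 0.9935

0.9935


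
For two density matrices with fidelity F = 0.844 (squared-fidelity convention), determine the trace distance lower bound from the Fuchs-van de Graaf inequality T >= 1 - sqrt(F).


Fuchs-van de Graaf (squared-fidelity convention): 1 - sqrt(F) <= T <= sqrt(1 - F).
Lower bound: T >= 1 - sqrt(F)
sqrt(F) = sqrt(0.844) = 0.9187
T >= 1 - 0.9187
T >= 0.0813

0.0813


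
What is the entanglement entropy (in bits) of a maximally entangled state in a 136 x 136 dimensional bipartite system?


For a maximally entangled state in d x d:
S = log2(d) = log2(136)
= 7.0875

7.0875


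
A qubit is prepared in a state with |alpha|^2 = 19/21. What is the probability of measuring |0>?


|alpha|^2 = 19/21 = 0.9048
|beta|^2 = 1 - 19/21 = 2/21 = 0.0952
P(|0>) = |alpha|^2 = 0.9048

0.9048


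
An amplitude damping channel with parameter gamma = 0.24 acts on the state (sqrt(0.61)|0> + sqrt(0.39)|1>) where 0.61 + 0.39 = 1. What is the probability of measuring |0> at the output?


For amplitude damping with parameter gamma on state sqrt(a)|0> + sqrt(b)|1>:
alpha^2 = 0.61, beta^2 = 0.39
P(|0>) = alpha^2 + gamma * beta^2
= 0.61 + 0.24 * 0.39
= 0.61 + 0.0936
= 0.7036

0.7036


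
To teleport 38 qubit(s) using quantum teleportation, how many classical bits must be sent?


Quantum teleportation requires 2 classical bits per qubit teleported.
38 qubit(s) -> 2 * 38 = 76 classical bits

76


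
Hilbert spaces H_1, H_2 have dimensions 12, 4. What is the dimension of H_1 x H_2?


dim(H_1 x H_2) = 12 * 4
= 48

48


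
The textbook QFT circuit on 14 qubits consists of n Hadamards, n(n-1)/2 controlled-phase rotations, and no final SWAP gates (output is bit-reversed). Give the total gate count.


Hadamard gates: 14
Controlled rotations: n*(n-1)/2 = 14*13/2 = 91
SWAP gates: 0 (omitted)
Total = 14 + 91
= 105

105


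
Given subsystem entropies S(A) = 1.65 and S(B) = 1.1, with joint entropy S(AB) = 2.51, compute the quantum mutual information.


I(A:B) = S(A) + S(B) - S(AB)
= 1.65 + 1.1 - 2.51
= 0.2400

0.2400


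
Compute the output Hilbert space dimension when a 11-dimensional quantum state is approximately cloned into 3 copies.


Output space = H^(tensor 3) where dim(H) = 11
dim = 11^3
= 121 (after 2 factors)
= 1331 (after 3 factors)
= 1331

1331


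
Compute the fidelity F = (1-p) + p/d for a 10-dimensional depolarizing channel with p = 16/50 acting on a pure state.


F = (1-p) + p/d
= (1 - 0.3200) + 0.3200/10
= 0.6800 + 0.0320
= 0.7120

0.7120


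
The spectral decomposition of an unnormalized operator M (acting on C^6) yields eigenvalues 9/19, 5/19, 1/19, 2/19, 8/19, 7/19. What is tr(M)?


tr(M) = sum of eigenvalues
= 9/19 + 5/19 + 1/19 + 2/19 + 8/19 + 7/19
= 32/19
= 1.6842

1.6842


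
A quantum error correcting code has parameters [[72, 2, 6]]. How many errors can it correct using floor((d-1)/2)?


Code parameters: [[72, 2, 6]], distance d = 6.
Number of correctable errors = floor((d-1)/2)
= floor((6 - 1)/2)
= floor(5/2)
= 2

2


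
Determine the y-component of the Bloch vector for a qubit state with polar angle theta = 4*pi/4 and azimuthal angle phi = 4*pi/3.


theta = 3.1416, phi = 4.1888
r_y = sin(theta)*sin(phi) = 0.0000 * -0.8660
r_y = 0.0000

0.0000


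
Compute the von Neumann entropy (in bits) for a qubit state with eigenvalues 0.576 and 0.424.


S = -p*log2(p) - (1-p)*log2(1-p)
p = 0.5760, 1-p = 0.4240
= -0.5760 * log2(0.5760) - 0.4240 * log2(0.4240)
= -(-0.4584) - (-0.5249)
= 0.9833

0.9833


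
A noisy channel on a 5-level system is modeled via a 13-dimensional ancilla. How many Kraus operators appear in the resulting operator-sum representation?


Tracing out the environment in an orthonormal basis {|i>_E} gives Kraus operators K_i = <i|_E U |0>_E.
Number of Kraus operators = dim(H_env) = d_env
= 13

13


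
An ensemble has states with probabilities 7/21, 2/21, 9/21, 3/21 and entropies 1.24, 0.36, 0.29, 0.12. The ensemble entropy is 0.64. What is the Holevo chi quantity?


chi = S(rho) - sum_i p_i * S(rho_i)
Weighted entropy = 7/21 * 1.24 + 2/21 * 0.36 + 9/21 * 0.29 + 3/21 * 0.12
= 0.5890
chi = 0.64 - 0.5890
= 0.0510

0.0510


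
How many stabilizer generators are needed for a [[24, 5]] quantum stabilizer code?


For an [[n,k]] stabilizer code:
Number of stabilizer generators = n - k
= 24 - 5
= 19

19


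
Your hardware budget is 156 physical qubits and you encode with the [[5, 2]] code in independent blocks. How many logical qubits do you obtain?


Each code block uses 5 physical qubits for 2 logical qubit(s).
Number of complete blocks = floor(156 / 5) = 31
Logical qubits = 31 * 2
= 62

62


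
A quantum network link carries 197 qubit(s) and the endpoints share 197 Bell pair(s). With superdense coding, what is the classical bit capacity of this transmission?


Superdense coding allows 2 classical bits per shared entangled pair.
197 pair(s) -> 2 * 197 = 394 classical bits

394


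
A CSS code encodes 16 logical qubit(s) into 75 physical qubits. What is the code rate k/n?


Code rate R = k/n
= 16/75
= 0.2133

0.2133


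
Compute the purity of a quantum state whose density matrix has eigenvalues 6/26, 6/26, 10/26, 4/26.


tr(rho^2) = sum of eigenvalues squared
= (6/26)^2 + (6/26)^2 + (10/26)^2 + (4/26)^2
= (36 + 36 + 100 + 16) / 676
= 188/676
= 0.2781

0.2781


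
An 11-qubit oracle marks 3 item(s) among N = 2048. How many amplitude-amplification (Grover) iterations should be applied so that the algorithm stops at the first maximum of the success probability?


After j Grover iterations the success probability is P(j) = sin^2((2j+1)*theta), where sin(theta) = sqrt(k/N).
N = 2^11 = 2048, k = 3
sin(theta) = sqrt(k/N) = 0.03827327723
theta = arcsin(sqrt(k/N)) = 0.03828262746 rad
P(j) reaches its first maximum when (2j+1)*theta is as close as possible to pi/2, i.e. j = round(pi/(4*theta) - 1/2).
pi/(4*theta) - 1/2 = 20.0158
(For comparison, the common estimate pi/4 * sqrt(N/k) = 20.5208; the exact maximiser is used here.)
Optimal iterations = 20

20


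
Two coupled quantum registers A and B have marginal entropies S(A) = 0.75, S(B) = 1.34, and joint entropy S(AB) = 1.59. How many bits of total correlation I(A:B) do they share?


I(A:B) = S(A) + S(B) - S(AB)
= 0.75 + 1.34 - 1.59
= 0.5000

0.5000


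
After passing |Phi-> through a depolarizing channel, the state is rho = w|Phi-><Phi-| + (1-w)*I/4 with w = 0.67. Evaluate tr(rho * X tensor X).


|Phi-> = (|00> - |11>)/sqrt(2)
For the pure Bell state, <X_A X_B> = -1 (Bell-state Pauli correlator).
The maximally-mixed part I/4 has tr(I/4 * P tensor P) = 0 for any traceless Pauli P.
So <X_A X_B>_rho = w * (-1) + (1 - w) * 0
= 0.67 * (-1)
= -0.6700

-0.6700


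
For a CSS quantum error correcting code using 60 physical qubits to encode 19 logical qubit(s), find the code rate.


Code rate R = k/n
= 19/60
= 0.3167

0.3167


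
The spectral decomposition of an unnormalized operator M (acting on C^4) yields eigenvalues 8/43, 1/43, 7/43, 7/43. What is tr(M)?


tr(M) = sum of eigenvalues
= 8/43 + 1/43 + 7/43 + 7/43
= 23/43
= 0.5349

0.5349


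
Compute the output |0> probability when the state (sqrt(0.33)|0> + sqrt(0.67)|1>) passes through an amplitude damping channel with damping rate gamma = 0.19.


For amplitude damping with parameter gamma on state sqrt(a)|0> + sqrt(b)|1>:
alpha^2 = 0.33, beta^2 = 0.67
P(|0>) = alpha^2 + gamma * beta^2
= 0.33 + 0.19 * 0.67
= 0.33 + 0.1273
= 0.4573

0.4573


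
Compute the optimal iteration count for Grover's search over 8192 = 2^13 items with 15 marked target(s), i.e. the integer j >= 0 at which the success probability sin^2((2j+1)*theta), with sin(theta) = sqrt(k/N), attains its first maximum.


After j Grover iterations the success probability is P(j) = sin^2((2j+1)*theta), where sin(theta) = sqrt(k/N).
N = 2^13 = 8192, k = 15
sin(theta) = sqrt(k/N) = 0.04279082481
theta = arcsin(sqrt(k/N)) = 0.0428038943 rad
P(j) reaches its first maximum when (2j+1)*theta is as close as possible to pi/2, i.e. j = round(pi/(4*theta) - 1/2).
pi/(4*theta) - 1/2 = 17.8488
(For comparison, the common estimate pi/4 * sqrt(N/k) = 18.3544; the exact maximiser is used here.)
Optimal iterations = 18

18


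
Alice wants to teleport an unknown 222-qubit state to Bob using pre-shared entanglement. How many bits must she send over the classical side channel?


Quantum teleportation requires 2 classical bits per qubit teleported.
222 qubit(s) -> 2 * 222 = 444 classical bits

444


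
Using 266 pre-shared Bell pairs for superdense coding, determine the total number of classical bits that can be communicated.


Superdense coding allows 2 classical bits per shared entangled pair.
266 pair(s) -> 2 * 266 = 532 classical bits

532


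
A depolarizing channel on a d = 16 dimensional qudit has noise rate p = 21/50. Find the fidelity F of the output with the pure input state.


F = (1-p) + p/d
= (1 - 0.4200) + 0.4200/16
= 0.5800 + 0.0262
= 0.6063

0.6063


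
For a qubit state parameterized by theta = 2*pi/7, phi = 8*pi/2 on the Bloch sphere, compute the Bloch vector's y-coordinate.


theta = 0.8976, phi = 12.5664
r_y = sin(theta)*sin(phi) = 0.7818 * 0.0000
r_y = 0.0000

0.0000


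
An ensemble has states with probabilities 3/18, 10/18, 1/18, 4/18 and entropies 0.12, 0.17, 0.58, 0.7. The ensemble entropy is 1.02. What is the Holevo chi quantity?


chi = S(rho) - sum_i p_i * S(rho_i)
Weighted entropy = 3/18 * 0.12 + 10/18 * 0.17 + 1/18 * 0.58 + 4/18 * 0.7
= 0.3022
chi = 1.02 - 0.3022
= 0.7178

0.7178


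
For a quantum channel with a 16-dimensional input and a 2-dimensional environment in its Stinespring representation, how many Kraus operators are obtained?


Tracing out the environment in an orthonormal basis {|i>_E} gives Kraus operators K_i = <i|_E U |0>_E.
Number of Kraus operators = dim(H_env) = d_env
= 2

2


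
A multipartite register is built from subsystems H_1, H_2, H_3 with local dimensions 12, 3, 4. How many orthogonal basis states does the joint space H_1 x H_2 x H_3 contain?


dim(H_1 x H_2 x H_3) = 12 * 3 * 4
= 36 * 4
= 144

144


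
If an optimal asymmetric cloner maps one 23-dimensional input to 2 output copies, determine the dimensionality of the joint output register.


Output space = H^(tensor 2) where dim(H) = 23
dim = 23^2
= 529

529


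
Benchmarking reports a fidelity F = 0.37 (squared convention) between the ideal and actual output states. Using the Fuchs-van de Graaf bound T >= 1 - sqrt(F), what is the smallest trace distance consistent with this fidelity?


Fuchs-van de Graaf (squared-fidelity convention): 1 - sqrt(F) <= T <= sqrt(1 - F).
Lower bound: T >= 1 - sqrt(F)
sqrt(F) = sqrt(0.37) = 0.6083
T >= 1 - 0.6083
T >= 0.3917

0.3917


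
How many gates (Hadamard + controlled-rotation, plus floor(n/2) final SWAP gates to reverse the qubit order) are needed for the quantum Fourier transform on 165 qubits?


Hadamard gates: 165
Controlled rotations: n*(n-1)/2 = 165*164/2 = 13530
SWAP gates: floor(n/2) = floor(165/2) = 82
Total = 165 + 13530 + 82
= 13777

13777


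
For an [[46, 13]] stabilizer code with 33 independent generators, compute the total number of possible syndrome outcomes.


Each stabilizer generator gives a binary (+1 or -1) measurement outcome.
With 33 independent generators:
Total syndromes = 2^33
= 8589934592

8589934592


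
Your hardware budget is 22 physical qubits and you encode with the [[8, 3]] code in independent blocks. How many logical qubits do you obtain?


Each code block uses 8 physical qubits for 3 logical qubit(s).
Number of complete blocks = floor(22 / 8) = 2
Logical qubits = 2 * 3
= 6

6


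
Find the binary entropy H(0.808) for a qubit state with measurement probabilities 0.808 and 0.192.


S = -p*log2(p) - (1-p)*log2(1-p)
p = 0.8080, 1-p = 0.1920
= -0.8080 * log2(0.8080) - 0.1920 * log2(0.1920)
= -(-0.2485) - (-0.4571)
= 0.7056

0.7056


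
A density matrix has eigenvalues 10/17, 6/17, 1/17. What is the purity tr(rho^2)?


tr(rho^2) = sum of eigenvalues squared
= (10/17)^2 + (6/17)^2 + (1/17)^2
= (100 + 36 + 1) / 289
= 137/289
= 0.4740

0.4740


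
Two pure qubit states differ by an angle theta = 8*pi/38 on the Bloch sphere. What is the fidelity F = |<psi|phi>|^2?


For states separated by angle theta on Bloch sphere:
F = cos^2(theta/2)
theta = 8*pi/38 = 0.6614
theta/2 = 0.3307
cos(theta/2) = 0.9458
F = 0.8946

0.8946


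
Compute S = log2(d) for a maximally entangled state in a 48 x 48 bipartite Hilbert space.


For a maximally entangled state in d x d:
S = log2(d) = log2(48)
= 5.5850

5.5850


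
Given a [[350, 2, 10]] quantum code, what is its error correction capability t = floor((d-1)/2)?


Code parameters: [[350, 2, 10]], distance d = 10.
Number of correctable errors = floor((d-1)/2)
= floor((10 - 1)/2)
= floor(9/2)
= 4

4


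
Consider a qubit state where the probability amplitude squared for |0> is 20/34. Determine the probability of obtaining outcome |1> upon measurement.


|alpha|^2 = 20/34 = 0.5882
|beta|^2 = 1 - 20/34 = 14/34 = 0.4118
P(|1>) = |beta|^2 = 0.4118

0.4118


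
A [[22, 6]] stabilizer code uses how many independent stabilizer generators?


For an [[n,k]] stabilizer code:
Number of stabilizer generators = n - k
= 22 - 6
= 16

16


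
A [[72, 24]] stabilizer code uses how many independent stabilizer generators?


For an [[n,k]] stabilizer code:
Number of stabilizer generators = n - k
= 72 - 24
= 48

48


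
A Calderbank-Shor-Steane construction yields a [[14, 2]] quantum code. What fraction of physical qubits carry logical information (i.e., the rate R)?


Code rate R = k/n
= 2/14
= 0.1429

0.1429


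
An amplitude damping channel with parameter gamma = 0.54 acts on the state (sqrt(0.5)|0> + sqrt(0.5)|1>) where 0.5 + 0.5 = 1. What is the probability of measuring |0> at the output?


For amplitude damping with parameter gamma on state sqrt(a)|0> + sqrt(b)|1>:
alpha^2 = 0.5, beta^2 = 0.5
P(|0>) = alpha^2 + gamma * beta^2
= 0.5 + 0.54 * 0.5
= 0.5 + 0.2700
= 0.7700

0.7700


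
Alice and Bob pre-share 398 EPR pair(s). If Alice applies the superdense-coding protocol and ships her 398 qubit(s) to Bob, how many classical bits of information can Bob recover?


Superdense coding allows 2 classical bits per shared entangled pair.
398 pair(s) -> 2 * 398 = 796 classical bits

796


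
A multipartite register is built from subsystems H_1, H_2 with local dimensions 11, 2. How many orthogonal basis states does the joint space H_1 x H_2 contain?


dim(H_1 x H_2) = 11 * 2
= 22

22


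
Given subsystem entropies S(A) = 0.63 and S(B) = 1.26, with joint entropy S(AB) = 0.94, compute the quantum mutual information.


I(A:B) = S(A) + S(B) - S(AB)
= 0.63 + 1.26 - 0.94
= 0.9500

0.9500


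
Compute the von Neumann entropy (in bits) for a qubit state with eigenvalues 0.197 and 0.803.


S = -p*log2(p) - (1-p)*log2(1-p)
p = 0.1970, 1-p = 0.8030
= -0.1970 * log2(0.1970) - 0.8030 * log2(0.8030)
= -(-0.4617) - (-0.2542)
= 0.7159

0.7159


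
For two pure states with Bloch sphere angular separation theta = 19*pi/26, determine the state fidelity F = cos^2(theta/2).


For states separated by angle theta on Bloch sphere:
F = cos^2(theta/2)
theta = 19*pi/26 = 2.2958
theta/2 = 1.1479
cos(theta/2) = 0.4104
F = 0.1684

0.1684


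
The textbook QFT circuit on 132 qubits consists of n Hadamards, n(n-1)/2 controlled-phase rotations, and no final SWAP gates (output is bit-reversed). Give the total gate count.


Hadamard gates: 132
Controlled rotations: n*(n-1)/2 = 132*131/2 = 8646
SWAP gates: 0 (omitted)
Total = 132 + 8646
= 8778

8778


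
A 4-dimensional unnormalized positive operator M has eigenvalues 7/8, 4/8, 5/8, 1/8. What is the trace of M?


tr(M) = sum of eigenvalues
= 7/8 + 4/8 + 5/8 + 1/8
= 17/8
= 2.1250

2.1250


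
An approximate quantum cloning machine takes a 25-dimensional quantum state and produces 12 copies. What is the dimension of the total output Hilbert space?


Output space = H^(tensor 12) where dim(H) = 25
dim = 25^12
= 625 (after 2 factors)
= 15625 (after 3 factors)
= 390625 (after 4 factors)
= 9765625 (after 5 factors)
= 244140625 (after 6 factors)
= 6103515625 (after 7 factors)
= 152587890625 (after 8 factors)
= 3814697265625 (after 9 factors)
= 95367431640625 (after 10 factors)
= 2384185791015625 (after 11 factors)
= 59604644775390625 (after 12 factors)
= 59604644775390625

59604644775390625


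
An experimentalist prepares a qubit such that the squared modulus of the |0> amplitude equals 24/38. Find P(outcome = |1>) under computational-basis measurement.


|alpha|^2 = 24/38 = 0.6316
|beta|^2 = 1 - 24/38 = 14/38 = 0.3684
P(|1>) = |beta|^2 = 0.3684

0.3684


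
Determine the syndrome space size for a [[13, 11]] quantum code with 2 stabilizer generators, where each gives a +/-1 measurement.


Each stabilizer generator gives a binary (+1 or -1) measurement outcome.
With 2 independent generators:
Total syndromes = 2^2
= 4

4


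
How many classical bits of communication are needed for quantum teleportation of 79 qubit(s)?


Quantum teleportation requires 2 classical bits per qubit teleported.
79 qubit(s) -> 2 * 79 = 158 classical bits

158


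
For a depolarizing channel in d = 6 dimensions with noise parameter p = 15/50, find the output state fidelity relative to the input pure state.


F = (1-p) + p/d
= (1 - 0.3000) + 0.3000/6
= 0.7000 + 0.0500
= 0.7500

0.7500


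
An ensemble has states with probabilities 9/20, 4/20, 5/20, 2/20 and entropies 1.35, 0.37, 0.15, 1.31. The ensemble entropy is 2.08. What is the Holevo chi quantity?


chi = S(rho) - sum_i p_i * S(rho_i)
Weighted entropy = 9/20 * 1.35 + 4/20 * 0.37 + 5/20 * 0.15 + 2/20 * 1.31
= 0.8500
chi = 2.08 - 0.8500
= 1.2300

1.2300


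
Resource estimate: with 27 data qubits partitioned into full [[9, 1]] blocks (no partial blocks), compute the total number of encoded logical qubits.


Each code block uses 9 physical qubits for 1 logical qubit(s).
Number of complete blocks = floor(27 / 9) = 3
Logical qubits = 3 * 1
= 3

3


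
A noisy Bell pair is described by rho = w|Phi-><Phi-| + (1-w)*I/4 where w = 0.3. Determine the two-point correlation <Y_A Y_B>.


|Phi-> = (|00> - |11>)/sqrt(2)
For the pure Bell state, <Y_A Y_B> = +1 (Bell-state Pauli correlator).
The maximally-mixed part I/4 has tr(I/4 * P tensor P) = 0 for any traceless Pauli P.
So <Y_A Y_B>_rho = w * (+1) + (1 - w) * 0
= 0.3 * (+1)
= 0.3000

0.3000


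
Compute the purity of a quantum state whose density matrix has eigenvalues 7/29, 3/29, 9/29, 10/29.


tr(rho^2) = sum of eigenvalues squared
= (7/29)^2 + (3/29)^2 + (9/29)^2 + (10/29)^2
= (49 + 9 + 81 + 100) / 841
= 239/841
= 0.2842

0.2842


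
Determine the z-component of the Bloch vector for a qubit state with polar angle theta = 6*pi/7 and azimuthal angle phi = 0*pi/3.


theta = 2.6928, phi = 0.0000
r_z = cos(theta) = -0.9010

-0.9010


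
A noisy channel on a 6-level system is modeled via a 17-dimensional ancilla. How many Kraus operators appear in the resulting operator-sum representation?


Tracing out the environment in an orthonormal basis {|i>_E} gives Kraus operators K_i = <i|_E U |0>_E.
Number of Kraus operators = dim(H_env) = d_env
= 17

17


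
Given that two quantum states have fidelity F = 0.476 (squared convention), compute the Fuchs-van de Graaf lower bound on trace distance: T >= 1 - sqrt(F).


Fuchs-van de Graaf (squared-fidelity convention): 1 - sqrt(F) <= T <= sqrt(1 - F).
Lower bound: T >= 1 - sqrt(F)
sqrt(F) = sqrt(0.476) = 0.6899
T >= 1 - 0.6899
T >= 0.3101

0.3101


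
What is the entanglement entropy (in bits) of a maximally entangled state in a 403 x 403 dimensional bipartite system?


For a maximally entangled state in d x d:
S = log2(d) = log2(403)
= 8.6546

8.6546


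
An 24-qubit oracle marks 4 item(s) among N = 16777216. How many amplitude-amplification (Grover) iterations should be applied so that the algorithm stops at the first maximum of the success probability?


After j Grover iterations the success probability is P(j) = sin^2((2j+1)*theta), where sin(theta) = sqrt(k/N).
N = 2^24 = 16777216, k = 4
sin(theta) = sqrt(k/N) = 0.00048828125
theta = arcsin(sqrt(k/N)) = 0.0004882812694 rad
P(j) reaches its first maximum when (2j+1)*theta is as close as possible to pi/2, i.e. j = round(pi/(4*theta) - 1/2).
pi/(4*theta) - 1/2 = 1607.9954
(For comparison, the common estimate pi/4 * sqrt(N/k) = 1608.4954; the exact maximiser is used here.)
Optimal iterations = 1608

1608


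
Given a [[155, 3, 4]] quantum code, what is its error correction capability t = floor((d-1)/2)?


Code parameters: [[155, 3, 4]], distance d = 4.
Number of correctable errors = floor((d-1)/2)
= floor((4 - 1)/2)
= floor(3/2)
= 1

1


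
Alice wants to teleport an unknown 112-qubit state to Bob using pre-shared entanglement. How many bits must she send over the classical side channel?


Quantum teleportation requires 2 classical bits per qubit teleported.
112 qubit(s) -> 2 * 112 = 224 classical bits

224


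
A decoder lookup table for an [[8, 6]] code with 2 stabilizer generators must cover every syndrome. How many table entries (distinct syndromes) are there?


Each stabilizer generator gives a binary (+1 or -1) measurement outcome.
With 2 independent generators:
Total syndromes = 2^2
= 4

4


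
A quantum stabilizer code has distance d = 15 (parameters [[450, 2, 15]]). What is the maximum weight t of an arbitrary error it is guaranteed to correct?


Code parameters: [[450, 2, 15]], distance d = 15.
Number of correctable errors = floor((d-1)/2)
= floor((15 - 1)/2)
= floor(14/2)
= 7

7


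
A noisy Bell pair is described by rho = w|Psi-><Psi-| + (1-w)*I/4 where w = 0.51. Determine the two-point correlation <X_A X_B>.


|Psi-> = (|01> - |10>)/sqrt(2)
For the pure Bell state, <X_A X_B> = -1 (Bell-state Pauli correlator).
The maximally-mixed part I/4 has tr(I/4 * P tensor P) = 0 for any traceless Pauli P.
So <X_A X_B>_rho = w * (-1) + (1 - w) * 0
= 0.51 * (-1)
= -0.5100

-0.5100


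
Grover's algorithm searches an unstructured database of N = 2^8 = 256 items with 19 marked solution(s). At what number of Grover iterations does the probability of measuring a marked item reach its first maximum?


After j Grover iterations the success probability is P(j) = sin^2((2j+1)*theta), where sin(theta) = sqrt(k/N).
N = 2^8 = 256, k = 19
sin(theta) = sqrt(k/N) = 0.272431184
theta = arcsin(sqrt(k/N)) = 0.2759188888 rad
P(j) reaches its first maximum when (2j+1)*theta is as close as possible to pi/2, i.e. j = round(pi/(4*theta) - 1/2).
pi/(4*theta) - 1/2 = 2.3465
(For comparison, the common estimate pi/4 * sqrt(N/k) = 2.8829; the exact maximiser is used here.)
Optimal iterations = 2

2


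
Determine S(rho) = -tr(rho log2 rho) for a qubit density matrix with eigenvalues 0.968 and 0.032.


S = -p*log2(p) - (1-p)*log2(1-p)
p = 0.9680, 1-p = 0.0320
= -0.9680 * log2(0.9680) - 0.0320 * log2(0.0320)
= -(-0.0454) - (-0.1589)
= 0.2043

0.2043


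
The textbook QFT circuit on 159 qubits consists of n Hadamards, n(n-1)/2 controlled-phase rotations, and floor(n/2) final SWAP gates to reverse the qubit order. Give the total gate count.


Hadamard gates: 159
Controlled rotations: n*(n-1)/2 = 159*158/2 = 12561
SWAP gates: floor(n/2) = floor(159/2) = 79
Total = 159 + 12561 + 79
= 12799

12799


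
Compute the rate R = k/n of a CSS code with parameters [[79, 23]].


Code rate R = k/n
= 23/79
= 0.2911

0.2911


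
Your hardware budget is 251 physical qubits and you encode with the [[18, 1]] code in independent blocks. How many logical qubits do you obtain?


Each code block uses 18 physical qubits for 1 logical qubit(s).
Number of complete blocks = floor(251 / 18) = 13
Logical qubits = 13 * 1
= 13

13


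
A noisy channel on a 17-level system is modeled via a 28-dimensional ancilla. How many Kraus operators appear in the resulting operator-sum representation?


Tracing out the environment in an orthonormal basis {|i>_E} gives Kraus operators K_i = <i|_E U |0>_E.
Number of Kraus operators = dim(H_env) = d_env
= 28

28


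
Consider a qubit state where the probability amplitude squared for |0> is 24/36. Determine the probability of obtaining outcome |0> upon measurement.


|alpha|^2 = 24/36 = 0.6667
|beta|^2 = 1 - 24/36 = 12/36 = 0.3333
P(|0>) = |alpha|^2 = 0.6667

0.6667


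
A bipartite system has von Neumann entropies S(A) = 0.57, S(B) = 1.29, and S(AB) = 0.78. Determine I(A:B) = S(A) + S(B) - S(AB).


I(A:B) = S(A) + S(B) - S(AB)
= 0.57 + 1.29 - 0.78
= 1.0800

1.0800


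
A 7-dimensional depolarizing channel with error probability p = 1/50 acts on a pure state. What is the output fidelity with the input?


F = (1-p) + p/d
= (1 - 0.0200) + 0.0200/7
= 0.9800 + 0.0029
= 0.9829

0.9829


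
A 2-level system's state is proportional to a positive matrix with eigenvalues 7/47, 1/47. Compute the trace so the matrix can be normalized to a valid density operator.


tr(M) = sum of eigenvalues
= 7/47 + 1/47
= 8/47
= 0.1702

0.1702


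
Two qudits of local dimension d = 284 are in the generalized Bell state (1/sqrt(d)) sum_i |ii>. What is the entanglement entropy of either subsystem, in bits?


For a maximally entangled state in d x d:
S = log2(d) = log2(284)
= 8.1497

8.1497


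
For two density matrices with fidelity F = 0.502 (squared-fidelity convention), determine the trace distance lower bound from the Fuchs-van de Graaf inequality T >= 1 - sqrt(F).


Fuchs-van de Graaf (squared-fidelity convention): 1 - sqrt(F) <= T <= sqrt(1 - F).
Lower bound: T >= 1 - sqrt(F)
sqrt(F) = sqrt(0.502) = 0.7085
T >= 1 - 0.7085
T >= 0.2915

0.2915


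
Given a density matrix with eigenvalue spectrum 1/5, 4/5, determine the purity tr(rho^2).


tr(rho^2) = sum of eigenvalues squared
= (1/5)^2 + (4/5)^2
= (1 + 16) / 25
= 17/25
= 0.6800

0.6800


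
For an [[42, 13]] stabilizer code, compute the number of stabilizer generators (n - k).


For an [[n,k]] stabilizer code:
Number of stabilizer generators = n - k
= 42 - 13
= 29

29


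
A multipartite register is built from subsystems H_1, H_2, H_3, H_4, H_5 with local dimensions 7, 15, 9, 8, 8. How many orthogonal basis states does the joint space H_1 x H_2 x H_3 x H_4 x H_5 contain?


dim(H_1 x H_2 x H_3 x H_4 x H_5) = 7 * 15 * 9 * 8 * 8
= 105 * 9 * 8 * 8
= 945 * 8 * 8
= 7560 * 8
= 60480

60480


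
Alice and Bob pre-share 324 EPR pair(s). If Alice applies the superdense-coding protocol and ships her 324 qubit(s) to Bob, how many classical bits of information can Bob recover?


Superdense coding allows 2 classical bits per shared entangled pair.
324 pair(s) -> 2 * 324 = 648 classical bits

648


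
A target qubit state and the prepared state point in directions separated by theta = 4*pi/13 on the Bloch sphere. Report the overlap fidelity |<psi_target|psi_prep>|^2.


For states separated by angle theta on Bloch sphere:
F = cos^2(theta/2)
theta = 4*pi/13 = 0.9666
theta/2 = 0.4833
cos(theta/2) = 0.8855
F = 0.7840

0.7840


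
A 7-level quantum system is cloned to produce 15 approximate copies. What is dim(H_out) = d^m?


Output space = H^(tensor 15) where dim(H) = 7
dim = 7^15
= 49 (after 2 factors)
= 343 (after 3 factors)
= 2401 (after 4 factors)
= 16807 (after 5 factors)
= 117649 (after 6 factors)
= 823543 (after 7 factors)
= 5764801 (after 8 factors)
= 40353607 (after 9 factors)
= 282475249 (after 10 factors)
= 1977326743 (after 11 factors)
= 13841287201 (after 12 factors)
= 96889010407 (after 13 factors)
= 678223072849 (after 14 factors)
= 4747561509943 (after 15 factors)
= 4747561509943

4747561509943
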